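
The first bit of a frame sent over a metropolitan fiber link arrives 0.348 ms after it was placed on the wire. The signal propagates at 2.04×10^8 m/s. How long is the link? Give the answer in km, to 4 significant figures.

d = s × t_prop = 204000000 × 0.000348 = 70.99 km.

70.99 km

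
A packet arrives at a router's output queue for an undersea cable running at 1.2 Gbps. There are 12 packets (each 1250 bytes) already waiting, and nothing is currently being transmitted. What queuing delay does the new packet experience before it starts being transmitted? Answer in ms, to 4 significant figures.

Each queued packet: L/R = 10000/1200000000 = 0.00833333 ms.
12 queued → 0.1 ms.
Queuing delay = 0.1000 ms.

0.1000 ms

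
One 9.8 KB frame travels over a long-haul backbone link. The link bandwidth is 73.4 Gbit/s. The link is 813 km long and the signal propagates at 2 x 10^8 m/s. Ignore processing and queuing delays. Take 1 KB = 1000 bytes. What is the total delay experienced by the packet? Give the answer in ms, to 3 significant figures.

L = 78400 bits.
Transmission delay = L/R = 78400 / 73400000000 = 0.00106812 ms.
Propagation delay = d/s = 813000 m / 200000000 m/s = 4.065 ms.
Total = 4.07 ms.

4.07 ms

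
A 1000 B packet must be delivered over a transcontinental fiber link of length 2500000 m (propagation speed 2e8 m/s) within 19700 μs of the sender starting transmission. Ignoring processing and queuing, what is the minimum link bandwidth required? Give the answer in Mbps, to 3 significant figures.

1.11 Mbps

L = 8000 bits.
Propagation delay = 2500000 / 200000000 = 12500 μs.
Transmission budget = 19700 − 12500 = 7200 μs.
R ≥ L / t_tx = 8000 bits / 0.0072 s = 1.11 Mbps.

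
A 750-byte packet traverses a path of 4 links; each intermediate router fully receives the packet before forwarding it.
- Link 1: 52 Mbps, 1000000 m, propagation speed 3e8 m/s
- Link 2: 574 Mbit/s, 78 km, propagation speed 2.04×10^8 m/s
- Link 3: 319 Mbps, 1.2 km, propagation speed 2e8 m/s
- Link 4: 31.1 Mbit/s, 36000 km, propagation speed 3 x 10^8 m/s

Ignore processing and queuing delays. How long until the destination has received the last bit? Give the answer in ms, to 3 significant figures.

124 ms

L = 750 × 8 = 6000 bits.
Transmission delays (L/R per hop): 0.115385, 0.010453, 0.0188088, 0.192926 ms; sum = 0.337572 ms.
Propagation delays (d/s per hop): 3.33333, 0.382353, 0.006, 120 ms; sum = 123.722 ms.
End-to-end = 124 ms.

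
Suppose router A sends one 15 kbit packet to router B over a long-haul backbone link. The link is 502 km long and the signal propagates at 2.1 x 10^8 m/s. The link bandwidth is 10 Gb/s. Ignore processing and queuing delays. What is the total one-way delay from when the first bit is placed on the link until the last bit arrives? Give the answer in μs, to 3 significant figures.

2390 μs

L = 15000 bits.
Transmission delay = L/R = 15000 / 10000000000 = 1.5 μs.
Propagation delay = d/s = 502000 m / 210000000 m/s = 2390.48 μs.
Total = 2390 μs.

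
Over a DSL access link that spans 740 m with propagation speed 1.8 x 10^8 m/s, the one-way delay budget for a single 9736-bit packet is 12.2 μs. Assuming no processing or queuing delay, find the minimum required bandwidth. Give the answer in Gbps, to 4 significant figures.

1.204 Gbps

Propagation delay = 740 / 180000000 = 4.11111 μs.
Transmission budget = 12.2 − 4.11111 = 8.08889 μs.
R ≥ L / t_tx = 9736 bits / 8.08889e-06 s = 1.204 Gbps.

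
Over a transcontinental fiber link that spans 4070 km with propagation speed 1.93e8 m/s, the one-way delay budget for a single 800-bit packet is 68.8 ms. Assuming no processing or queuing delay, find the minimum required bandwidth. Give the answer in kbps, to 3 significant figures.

Propagation delay = 4070000 / 193000000 = 21.0881 ms.
Transmission budget = 68.8 − 21.0881 = 47.7119 ms.
R ≥ L / t_tx = 800 bits / 0.0477119 s = 16.8 kbps.

16.8 kbps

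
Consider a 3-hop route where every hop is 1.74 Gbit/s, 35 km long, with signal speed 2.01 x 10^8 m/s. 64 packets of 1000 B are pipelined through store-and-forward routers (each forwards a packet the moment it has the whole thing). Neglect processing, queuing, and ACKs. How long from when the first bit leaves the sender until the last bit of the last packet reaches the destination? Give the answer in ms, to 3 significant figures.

0.826 ms

Per-hop transmission t_tx = L/R = 8000/1740000000 = 0.0045977 ms.
Per-hop propagation t_prop = 35000/2.01e+08 = 0.174129 ms.
Pipeline fill: first packet needs 3·t_tx to clear all hops; remaining 63 packets each add one t_tx.
Total = (3+64-1)·t_tx + 3·t_prop = 66·0.0045977 + 3·0.174129 = 0.826 ms.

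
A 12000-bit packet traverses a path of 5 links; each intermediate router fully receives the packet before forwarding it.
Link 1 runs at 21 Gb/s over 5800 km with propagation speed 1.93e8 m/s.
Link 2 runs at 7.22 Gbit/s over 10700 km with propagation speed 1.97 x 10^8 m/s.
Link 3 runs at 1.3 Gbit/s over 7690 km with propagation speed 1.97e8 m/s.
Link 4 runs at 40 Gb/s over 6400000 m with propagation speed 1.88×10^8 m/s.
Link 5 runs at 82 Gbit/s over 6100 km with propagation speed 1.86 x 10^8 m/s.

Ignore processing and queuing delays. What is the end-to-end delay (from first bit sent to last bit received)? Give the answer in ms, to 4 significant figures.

Transmission delays (L/R per hop): 0.000571429, 0.00166205, 0.00923077, 0.0003, 0.000146341 ms; sum = 0.0119106 ms.
Propagation delays (d/s per hop): 30.0518, 54.3147, 39.0355, 34.0426, 32.7957 ms; sum = 190.24 ms.
End-to-end = 190.3 ms.

190.3 ms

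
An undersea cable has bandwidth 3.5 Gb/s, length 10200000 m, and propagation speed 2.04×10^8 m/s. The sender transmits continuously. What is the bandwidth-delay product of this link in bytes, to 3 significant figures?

21900000 bytes

Propagation delay = 10200000 / 204000000 = 0.05 s.
BDP = R × t_prop = 3500000000 × 0.05 = 175000000 bits.
In bytes: 175000000/8 = 21900000 bytes.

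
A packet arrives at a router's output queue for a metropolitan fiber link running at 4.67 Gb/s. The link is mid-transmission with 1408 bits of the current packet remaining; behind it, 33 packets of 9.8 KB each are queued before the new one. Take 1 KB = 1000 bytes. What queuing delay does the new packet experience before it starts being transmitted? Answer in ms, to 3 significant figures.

Each queued packet: L/R = 78400/4670000000 = 0.016788 ms.
33 queued → 0.554004 ms.
Plus remaining 1408 bits of current packet: 0.000301499 ms.
Queuing delay = 0.554 ms.

0.554 ms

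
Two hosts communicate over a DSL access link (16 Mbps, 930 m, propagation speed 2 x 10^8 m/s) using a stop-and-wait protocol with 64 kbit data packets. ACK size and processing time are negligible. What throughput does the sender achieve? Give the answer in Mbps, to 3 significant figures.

16.0 Mbps

t_tx = L/R = 64000/16000000 = 0.004 s.
t_prop = 930/200000000 = 4.65e-06 s; RTT = 9.3e-06 s.
Cycle = t_tx + RTT = 0.0040093 s.
Throughput = L / cycle = 64000 / 0.0040093 = 16.0 Mbps.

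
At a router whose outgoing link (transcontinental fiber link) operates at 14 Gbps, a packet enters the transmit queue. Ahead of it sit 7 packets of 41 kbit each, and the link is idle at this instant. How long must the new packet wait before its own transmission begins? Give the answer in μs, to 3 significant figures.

Each queued packet: L/R = 41000/14000000000 = 2.92857 μs.
7 queued → 20.5 μs.
Queuing delay = 20.5 μs.

20.5 μs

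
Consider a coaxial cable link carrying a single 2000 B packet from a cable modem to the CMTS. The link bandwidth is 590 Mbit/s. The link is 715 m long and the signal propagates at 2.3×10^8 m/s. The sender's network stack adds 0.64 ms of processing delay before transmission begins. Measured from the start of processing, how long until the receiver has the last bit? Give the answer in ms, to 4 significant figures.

L = 2000 × 8 = 16000 bits.
Transmission delay = L/R = 16000 / 590000000 = 0.0271186 ms.
Propagation delay = d/s = 715 m / 2.3e+08 m/s = 0.0031087 ms.
Plus processing delay 0.64 ms = 0.64 ms.
Total = 0.6702 ms.

0.6702 ms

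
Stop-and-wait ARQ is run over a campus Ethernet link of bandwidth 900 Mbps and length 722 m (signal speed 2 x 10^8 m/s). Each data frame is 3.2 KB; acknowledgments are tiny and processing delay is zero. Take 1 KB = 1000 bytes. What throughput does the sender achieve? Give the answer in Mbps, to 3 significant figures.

t_tx = L/R = 25600/900000000 = 2.84444e-05 s.
t_prop = 722/200000000 = 3.61e-06 s; RTT = 7.22e-06 s.
Cycle = t_tx + RTT = 3.56644e-05 s.
Throughput = L / cycle = 25600 / 3.56644e-05 = 718 Mbps.

718 Mbps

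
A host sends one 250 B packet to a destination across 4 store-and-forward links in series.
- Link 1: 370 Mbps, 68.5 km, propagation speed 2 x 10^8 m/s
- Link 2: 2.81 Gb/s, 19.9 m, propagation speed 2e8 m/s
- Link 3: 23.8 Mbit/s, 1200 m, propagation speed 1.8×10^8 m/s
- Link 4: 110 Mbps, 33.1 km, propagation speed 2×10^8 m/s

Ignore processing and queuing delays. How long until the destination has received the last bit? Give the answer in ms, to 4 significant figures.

L = 250 × 8 = 2000 bits.
Transmission delays (L/R per hop): 0.00540541, 0.000711744, 0.0840336, 0.0181818 ms; sum = 0.108333 ms.
Propagation delays (d/s per hop): 0.3425, 9.95e-05, 0.00666667, 0.1655 ms; sum = 0.514766 ms.
End-to-end = 0.6231 ms.

0.6231 ms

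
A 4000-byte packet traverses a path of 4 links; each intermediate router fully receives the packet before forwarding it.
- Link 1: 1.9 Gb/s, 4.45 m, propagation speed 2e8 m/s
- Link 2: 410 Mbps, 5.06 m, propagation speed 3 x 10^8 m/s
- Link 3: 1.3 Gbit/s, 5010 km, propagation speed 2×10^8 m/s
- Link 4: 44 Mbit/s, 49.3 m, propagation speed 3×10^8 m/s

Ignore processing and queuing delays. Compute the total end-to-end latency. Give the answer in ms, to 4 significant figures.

25.90 ms

L = 4000 × 8 = 32000 bits.
Transmission delays (L/R per hop): 0.0168421, 0.0780488, 0.0246154, 0.727273 ms; sum = 0.846779 ms.
Propagation delays (d/s per hop): 2.225e-05, 1.68667e-05, 25.05, 0.000164333 ms; sum = 25.0502 ms.
End-to-end = 25.90 ms.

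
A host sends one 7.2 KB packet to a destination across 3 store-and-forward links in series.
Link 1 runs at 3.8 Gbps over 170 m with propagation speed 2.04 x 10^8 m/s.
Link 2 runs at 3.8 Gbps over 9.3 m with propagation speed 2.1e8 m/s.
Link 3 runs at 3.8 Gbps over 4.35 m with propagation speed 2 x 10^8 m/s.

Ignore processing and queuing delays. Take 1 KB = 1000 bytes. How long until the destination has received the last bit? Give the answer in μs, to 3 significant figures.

46.4 μs

L = 57600 bits.
Transmission delay per hop = L/R = 57600/3800000000 = 15.1579 μs; 3 hops → 45.4737 μs.
Propagation delays (d/s per hop): 0.833333, 0.0442857, 0.02175 μs; sum = 0.899369 μs.
End-to-end = 46.4 μs.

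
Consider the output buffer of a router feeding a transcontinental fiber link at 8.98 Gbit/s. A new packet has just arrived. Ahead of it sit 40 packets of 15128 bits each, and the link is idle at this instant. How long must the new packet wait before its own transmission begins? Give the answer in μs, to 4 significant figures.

Each queued packet: L/R = 15128/8980000000 = 1.68463 μs.
40 queued → 67.3853 μs.
Queuing delay = 67.39 μs.

67.39 μs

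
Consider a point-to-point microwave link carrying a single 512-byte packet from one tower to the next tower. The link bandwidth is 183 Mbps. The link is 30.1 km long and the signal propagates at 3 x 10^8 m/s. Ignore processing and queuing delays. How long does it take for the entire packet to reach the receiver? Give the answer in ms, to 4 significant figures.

0.1227 ms

L = 512 × 8 = 4096 bits.
Transmission delay = L/R = 4096 / 183000000 = 0.0223825 ms.
Propagation delay = d/s = 30100 m / 300000000 m/s = 0.100333 ms.
Total = 0.1227 ms.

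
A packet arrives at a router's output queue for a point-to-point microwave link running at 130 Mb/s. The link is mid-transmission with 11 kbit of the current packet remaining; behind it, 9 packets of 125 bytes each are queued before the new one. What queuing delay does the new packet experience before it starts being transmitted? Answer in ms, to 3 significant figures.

0.154 ms

Each queued packet: L/R = 1000/130000000 = 0.00769231 ms.
9 queued → 0.0692308 ms.
Plus remaining 11000 bits of current packet: 0.0846154 ms.
Queuing delay = 0.154 ms.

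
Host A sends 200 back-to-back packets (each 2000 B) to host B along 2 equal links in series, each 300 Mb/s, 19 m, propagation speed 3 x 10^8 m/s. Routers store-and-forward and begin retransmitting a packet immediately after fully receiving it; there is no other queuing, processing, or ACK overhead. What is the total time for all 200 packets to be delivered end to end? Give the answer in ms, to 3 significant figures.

Per-hop transmission t_tx = L/R = 16000/300000000 = 0.0533333 ms.
Per-hop propagation t_prop = 19/300000000 = 6.33333e-05 ms.
Pipeline fill: first packet needs 2·t_tx to clear all hops; remaining 199 packets each add one t_tx.
Total = (2+200-1)·t_tx + 2·t_prop = 201·0.0533333 + 2·6.33333e-05 = 10.7 ms.

10.7 ms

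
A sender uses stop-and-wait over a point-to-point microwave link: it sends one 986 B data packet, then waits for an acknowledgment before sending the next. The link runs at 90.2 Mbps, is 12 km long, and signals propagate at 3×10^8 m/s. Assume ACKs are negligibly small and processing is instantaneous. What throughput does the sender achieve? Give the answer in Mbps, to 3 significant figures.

47.1 Mbps

t_tx = L/R = 7888/90200000 = 8.74501e-05 s.
t_prop = 12000/300000000 = 4e-05 s; RTT = 8e-05 s.
Cycle = t_tx + RTT = 0.00016745 s.
Throughput = L / cycle = 7888 / 0.00016745 = 47.1 Mbps.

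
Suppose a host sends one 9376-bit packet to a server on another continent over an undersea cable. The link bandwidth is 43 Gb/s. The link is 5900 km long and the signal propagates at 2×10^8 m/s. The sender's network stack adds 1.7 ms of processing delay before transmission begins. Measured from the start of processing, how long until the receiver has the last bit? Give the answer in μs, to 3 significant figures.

31200 μs

Transmission delay = L/R = 9376 / 43000000000 = 0.218047 μs.
Propagation delay = d/s = 5900000 m / 200000000 m/s = 29500 μs.
Plus processing delay 1.7 ms = 1700 μs.
Total = 31200 μs.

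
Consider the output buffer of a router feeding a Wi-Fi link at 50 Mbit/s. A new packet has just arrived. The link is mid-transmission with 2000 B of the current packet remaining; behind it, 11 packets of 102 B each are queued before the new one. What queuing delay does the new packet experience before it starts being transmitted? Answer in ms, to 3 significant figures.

Each queued packet: L/R = 816/50000000 = 0.01632 ms.
11 queued → 0.17952 ms.
Plus remaining 16000 bits of current packet: 0.32 ms.
Queuing delay = 0.500 ms.

0.500 ms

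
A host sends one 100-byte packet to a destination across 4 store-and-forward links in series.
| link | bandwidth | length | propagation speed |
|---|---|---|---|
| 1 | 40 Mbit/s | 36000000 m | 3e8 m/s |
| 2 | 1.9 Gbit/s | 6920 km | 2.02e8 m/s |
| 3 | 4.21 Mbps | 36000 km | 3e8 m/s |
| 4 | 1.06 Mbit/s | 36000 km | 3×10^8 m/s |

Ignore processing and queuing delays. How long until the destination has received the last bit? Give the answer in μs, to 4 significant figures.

L = 100 × 8 = 800 bits.
Transmission delays (L/R per hop): 20, 0.421053, 190.024, 754.717 μs; sum = 965.162 μs.
Propagation delays (d/s per hop): 120000, 34257.4, 120000, 120000 μs; sum = 394257 μs.
End-to-end = 395200 μs.

395200 μs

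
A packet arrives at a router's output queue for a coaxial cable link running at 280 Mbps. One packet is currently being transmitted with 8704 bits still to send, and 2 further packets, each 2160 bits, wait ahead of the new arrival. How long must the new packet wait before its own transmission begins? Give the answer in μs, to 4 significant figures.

46.51 μs

Each queued packet: L/R = 2160/280000000 = 7.71429 μs.
2 queued → 15.4286 μs.
Plus remaining 8704 bits of current packet: 31.0857 μs.
Queuing delay = 46.51 μs.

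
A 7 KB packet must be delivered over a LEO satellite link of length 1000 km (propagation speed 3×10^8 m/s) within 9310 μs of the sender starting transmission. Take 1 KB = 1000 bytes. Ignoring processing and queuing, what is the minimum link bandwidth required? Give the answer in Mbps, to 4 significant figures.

9.370 Mbps

L = 56000 bits.
Propagation delay = 1000000 / 300000000 = 3333.33 μs.
Transmission budget = 9310 − 3333.33 = 5976.67 μs.
R ≥ L / t_tx = 56000 bits / 0.00597667 s = 9.370 Mbps.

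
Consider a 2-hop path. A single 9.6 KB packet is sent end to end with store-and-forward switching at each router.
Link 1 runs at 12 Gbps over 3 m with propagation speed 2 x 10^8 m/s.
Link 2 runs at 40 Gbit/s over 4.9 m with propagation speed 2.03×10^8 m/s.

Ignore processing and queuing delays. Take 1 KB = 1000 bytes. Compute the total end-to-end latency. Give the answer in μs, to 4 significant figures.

L = 76800 bits.
Transmission delays (L/R per hop): 6.4, 1.92 μs; sum = 8.32 μs.
Propagation delays (d/s per hop): 0.015, 0.0241379 μs; sum = 0.0391379 μs.
End-to-end = 8.359 μs.

8.359 μs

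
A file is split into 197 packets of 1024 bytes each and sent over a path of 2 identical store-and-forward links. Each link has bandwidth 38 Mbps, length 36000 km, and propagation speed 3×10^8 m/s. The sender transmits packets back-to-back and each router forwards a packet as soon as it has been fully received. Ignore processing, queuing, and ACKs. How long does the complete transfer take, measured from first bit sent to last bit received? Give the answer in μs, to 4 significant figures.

Per-hop transmission t_tx = L/R = 8192/38000000 = 215.579 μs.
Per-hop propagation t_prop = 36000000/300000000 = 120000 μs.
Pipeline fill: first packet needs 2·t_tx to clear all hops; remaining 196 packets each add one t_tx.
Total = (2+197-1)·t_tx + 2·t_prop = 198·215.579 + 2·120000 = 282700 μs.

282700 μs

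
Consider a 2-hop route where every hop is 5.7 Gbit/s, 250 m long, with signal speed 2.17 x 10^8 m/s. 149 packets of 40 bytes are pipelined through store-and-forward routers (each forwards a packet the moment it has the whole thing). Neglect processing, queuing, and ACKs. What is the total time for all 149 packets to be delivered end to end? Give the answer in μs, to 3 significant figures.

10.7 μs

Per-hop transmission t_tx = L/R = 320/5700000000 = 0.0561404 μs.
Per-hop propagation t_prop = 250/217000000 = 1.15207 μs.
Pipeline fill: first packet needs 2·t_tx to clear all hops; remaining 148 packets each add one t_tx.
Total = (2+149-1)·t_tx + 2·t_prop = 150·0.0561404 + 2·1.15207 = 10.7 μs.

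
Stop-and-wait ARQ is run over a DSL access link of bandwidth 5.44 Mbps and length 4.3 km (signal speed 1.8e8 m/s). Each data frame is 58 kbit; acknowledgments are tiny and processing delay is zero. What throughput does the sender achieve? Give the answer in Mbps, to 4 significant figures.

t_tx = L/R = 58000/5440000 = 0.0106618 s.
t_prop = 4300/180000000 = 2.38889e-05 s; RTT = 4.77778e-05 s.
Cycle = t_tx + RTT = 0.0107095 s.
Throughput = L / cycle = 58000 / 0.0107095 = 5.416 Mbps.

5.416 Mbps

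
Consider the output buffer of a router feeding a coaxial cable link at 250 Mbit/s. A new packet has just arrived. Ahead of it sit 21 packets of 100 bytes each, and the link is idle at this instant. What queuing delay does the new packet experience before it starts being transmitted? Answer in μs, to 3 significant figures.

67.2 μs

Each queued packet: L/R = 800/250000000 = 3.2 μs.
21 queued → 67.2 μs.
Queuing delay = 67.2 μs.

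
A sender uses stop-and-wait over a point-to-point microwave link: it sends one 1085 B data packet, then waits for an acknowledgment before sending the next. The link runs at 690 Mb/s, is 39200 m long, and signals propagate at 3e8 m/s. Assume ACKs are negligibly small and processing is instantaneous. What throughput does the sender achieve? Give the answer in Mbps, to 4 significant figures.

31.69 Mbps

t_tx = L/R = 8680/690000000 = 1.25797e-05 s.
t_prop = 39200/300000000 = 0.000130667 s; RTT = 0.000261333 s.
Cycle = t_tx + RTT = 0.000273913 s.
Throughput = L / cycle = 8680 / 0.000273913 = 31.69 Mbps.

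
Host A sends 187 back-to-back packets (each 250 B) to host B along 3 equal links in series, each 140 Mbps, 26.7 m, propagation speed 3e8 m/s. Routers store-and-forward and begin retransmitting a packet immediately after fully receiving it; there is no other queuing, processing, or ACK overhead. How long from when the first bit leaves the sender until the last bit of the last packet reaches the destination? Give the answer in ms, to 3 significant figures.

Per-hop transmission t_tx = L/R = 2000/140000000 = 0.0142857 ms.
Per-hop propagation t_prop = 26.7/300000000 = 8.9e-05 ms.
Pipeline fill: first packet needs 3·t_tx to clear all hops; remaining 186 packets each add one t_tx.
Total = (3+187-1)·t_tx + 3·t_prop = 189·0.0142857 + 3·8.9e-05 = 2.70 ms.

2.70 ms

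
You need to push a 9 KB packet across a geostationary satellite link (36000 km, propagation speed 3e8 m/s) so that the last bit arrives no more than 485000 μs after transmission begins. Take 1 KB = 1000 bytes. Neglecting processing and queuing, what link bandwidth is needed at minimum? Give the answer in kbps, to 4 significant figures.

197.3 kbps

L = 72000 bits.
Propagation delay = 36000000 / 300000000 = 120000 μs.
Transmission budget = 485000 − 120000 = 365000 μs.
R ≥ L / t_tx = 72000 bits / 0.365 s = 197.3 kbps.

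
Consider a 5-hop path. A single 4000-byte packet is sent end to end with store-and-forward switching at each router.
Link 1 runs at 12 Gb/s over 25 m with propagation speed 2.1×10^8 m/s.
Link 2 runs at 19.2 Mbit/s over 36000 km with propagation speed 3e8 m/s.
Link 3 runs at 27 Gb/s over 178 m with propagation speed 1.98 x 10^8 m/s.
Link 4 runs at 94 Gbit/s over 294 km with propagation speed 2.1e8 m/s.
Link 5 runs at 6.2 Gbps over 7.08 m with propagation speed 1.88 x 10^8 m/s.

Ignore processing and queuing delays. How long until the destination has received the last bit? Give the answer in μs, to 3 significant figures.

123000 μs

L = 4000 × 8 = 32000 bits.
Transmission delays (L/R per hop): 2.66667, 1666.67, 1.18519, 0.340426, 5.16129 μs; sum = 1676.02 μs.
Propagation delays (d/s per hop): 0.119048, 120000, 0.89899, 1400, 0.0376596 μs; sum = 121401 μs.
End-to-end = 123000 μs.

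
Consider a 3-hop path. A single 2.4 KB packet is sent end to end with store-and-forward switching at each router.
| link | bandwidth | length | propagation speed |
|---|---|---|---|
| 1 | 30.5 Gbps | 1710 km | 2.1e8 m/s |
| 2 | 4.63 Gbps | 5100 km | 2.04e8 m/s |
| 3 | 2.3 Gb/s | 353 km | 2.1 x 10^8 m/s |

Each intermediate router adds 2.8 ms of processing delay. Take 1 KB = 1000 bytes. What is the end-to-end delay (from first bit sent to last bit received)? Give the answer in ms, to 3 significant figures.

40.4 ms

L = 19200 bits.
Transmission delays (L/R per hop): 0.000629508, 0.00414687, 0.00834783 ms; sum = 0.0131242 ms.
Propagation delays (d/s per hop): 8.14286, 25, 1.68095 ms; sum = 34.8238 ms.
Processing at 2 router(s): 2 × 2.8 ms = 5.6 ms.
End-to-end = 40.4 ms.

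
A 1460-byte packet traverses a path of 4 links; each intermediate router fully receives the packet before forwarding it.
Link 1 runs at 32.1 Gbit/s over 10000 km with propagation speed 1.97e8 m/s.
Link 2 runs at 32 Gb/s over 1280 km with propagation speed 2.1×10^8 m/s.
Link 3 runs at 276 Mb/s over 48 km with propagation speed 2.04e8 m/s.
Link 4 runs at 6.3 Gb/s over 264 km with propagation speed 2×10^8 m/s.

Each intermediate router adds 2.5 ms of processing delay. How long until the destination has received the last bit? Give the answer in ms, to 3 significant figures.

66.0 ms

L = 1460 × 8 = 11680 bits.
Transmission delays (L/R per hop): 0.000363863, 0.000365, 0.0423188, 0.00185397 ms; sum = 0.0449017 ms.
Propagation delays (d/s per hop): 50.7614, 6.09524, 0.235294, 1.32 ms; sum = 58.412 ms.
Processing at 3 router(s): 3 × 2.5 ms = 7.5 ms.
End-to-end = 66.0 ms.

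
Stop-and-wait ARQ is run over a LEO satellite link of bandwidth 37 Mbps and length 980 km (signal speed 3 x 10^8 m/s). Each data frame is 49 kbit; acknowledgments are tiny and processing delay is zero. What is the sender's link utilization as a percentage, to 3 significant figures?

16.9 %

t_tx = L/R = 49000/37000000 = 0.00132432 s.
t_prop = 980000/300000000 = 0.00326667 s; RTT = 0.00653333 s.
Cycle = t_tx + RTT = 0.00785766 s.
Utilization = t_tx / cycle = 0.00132432/0.00785766 = 16.9 %.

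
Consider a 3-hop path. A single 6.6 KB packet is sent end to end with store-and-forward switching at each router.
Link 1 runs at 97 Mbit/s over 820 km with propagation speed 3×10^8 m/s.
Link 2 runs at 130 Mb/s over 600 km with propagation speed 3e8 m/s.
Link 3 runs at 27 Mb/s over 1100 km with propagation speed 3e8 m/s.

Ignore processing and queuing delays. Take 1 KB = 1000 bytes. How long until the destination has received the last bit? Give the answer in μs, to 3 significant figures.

L = 52800 bits.
Transmission delays (L/R per hop): 544.33, 406.154, 1955.56 μs; sum = 2906.04 μs.
Propagation delays (d/s per hop): 2733.33, 2000, 3666.67 μs; sum = 8400 μs.
End-to-end = 11300 μs.

11300 μs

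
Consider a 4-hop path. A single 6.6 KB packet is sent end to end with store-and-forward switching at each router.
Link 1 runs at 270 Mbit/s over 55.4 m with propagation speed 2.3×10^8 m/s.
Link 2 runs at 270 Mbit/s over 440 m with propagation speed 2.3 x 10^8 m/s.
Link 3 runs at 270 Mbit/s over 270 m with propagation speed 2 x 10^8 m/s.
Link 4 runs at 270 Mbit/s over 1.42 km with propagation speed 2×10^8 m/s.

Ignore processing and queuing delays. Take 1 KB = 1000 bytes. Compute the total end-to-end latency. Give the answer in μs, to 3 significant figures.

793 μs

L = 52800 bits.
Transmission delay per hop = L/R = 52800/270000000 = 195.556 μs; 4 hops → 782.222 μs.
Propagation delays (d/s per hop): 0.24087, 1.91304, 1.35, 7.1 μs; sum = 10.6039 μs.
End-to-end = 793 μs.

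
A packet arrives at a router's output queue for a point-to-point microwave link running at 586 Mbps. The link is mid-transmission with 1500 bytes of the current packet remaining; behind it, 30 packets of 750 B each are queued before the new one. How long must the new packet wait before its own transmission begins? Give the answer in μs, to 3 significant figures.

Each queued packet: L/R = 6000/586000000 = 10.2389 μs.
30 queued → 307.167 μs.
Plus remaining 12000 bits of current packet: 20.4778 μs.
Queuing delay = 328 μs.

328 μs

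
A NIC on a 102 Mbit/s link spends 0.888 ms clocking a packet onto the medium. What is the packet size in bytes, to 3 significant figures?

L = R × t_tx = 102000000 b/s × 0.000888 s = 90576 bits.
In bytes: 90576 / 8 = 11300 bytes.

11300 bytes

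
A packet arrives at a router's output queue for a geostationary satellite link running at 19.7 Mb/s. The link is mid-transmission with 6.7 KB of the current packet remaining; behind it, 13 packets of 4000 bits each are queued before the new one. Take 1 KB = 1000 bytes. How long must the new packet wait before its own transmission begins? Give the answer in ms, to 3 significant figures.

Each queued packet: L/R = 4000/19700000 = 0.203046 ms.
13 queued → 2.63959 ms.
Plus remaining 53600 bits of current packet: 2.72081 ms.
Queuing delay = 5.36 ms.

5.36 ms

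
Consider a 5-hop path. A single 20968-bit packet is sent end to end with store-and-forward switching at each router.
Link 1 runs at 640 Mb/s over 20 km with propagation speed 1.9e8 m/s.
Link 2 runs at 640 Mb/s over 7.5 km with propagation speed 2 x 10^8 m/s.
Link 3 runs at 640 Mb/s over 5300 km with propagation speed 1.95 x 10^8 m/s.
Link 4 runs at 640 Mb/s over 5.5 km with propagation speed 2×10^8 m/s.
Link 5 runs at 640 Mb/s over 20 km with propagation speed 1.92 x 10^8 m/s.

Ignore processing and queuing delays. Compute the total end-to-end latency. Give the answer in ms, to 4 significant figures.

27.62 ms

Transmission delay per hop = L/R = 20968/640000000 = 0.0327625 ms; 5 hops → 0.163813 ms.
Propagation delays (d/s per hop): 0.105263, 0.0375, 27.1795, 0.0275, 0.104167 ms; sum = 27.4539 ms.
End-to-end = 27.62 ms.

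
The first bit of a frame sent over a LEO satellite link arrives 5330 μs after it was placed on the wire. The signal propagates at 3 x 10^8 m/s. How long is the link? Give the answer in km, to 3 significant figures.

d = s × t_prop = 300000000 × 0.00533 = 1600 km.

1600 km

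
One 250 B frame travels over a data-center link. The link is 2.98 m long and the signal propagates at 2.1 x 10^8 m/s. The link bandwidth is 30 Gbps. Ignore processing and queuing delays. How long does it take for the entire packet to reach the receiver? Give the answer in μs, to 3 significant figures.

0.0809 μs

L = 250 × 8 = 2000 bits.
Transmission delay = L/R = 2000 / 30000000000 = 0.0666667 μs.
Propagation delay = d/s = 2.98 m / 210000000 m/s = 0.0141905 μs.
Total = 0.0809 μs.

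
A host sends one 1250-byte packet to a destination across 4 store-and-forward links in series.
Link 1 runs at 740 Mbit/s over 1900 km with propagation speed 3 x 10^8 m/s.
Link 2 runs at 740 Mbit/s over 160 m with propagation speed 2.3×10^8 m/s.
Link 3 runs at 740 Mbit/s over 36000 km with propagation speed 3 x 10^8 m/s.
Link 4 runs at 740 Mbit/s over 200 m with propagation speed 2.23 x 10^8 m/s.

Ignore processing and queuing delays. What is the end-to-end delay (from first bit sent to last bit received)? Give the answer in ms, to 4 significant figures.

L = 1250 × 8 = 10000 bits.
Transmission delay per hop = L/R = 10000/740000000 = 0.0135135 ms; 4 hops → 0.0540541 ms.
Propagation delays (d/s per hop): 6.33333, 0.000695652, 120, 0.000896861 ms; sum = 126.335 ms.
End-to-end = 126.4 ms.

126.4 ms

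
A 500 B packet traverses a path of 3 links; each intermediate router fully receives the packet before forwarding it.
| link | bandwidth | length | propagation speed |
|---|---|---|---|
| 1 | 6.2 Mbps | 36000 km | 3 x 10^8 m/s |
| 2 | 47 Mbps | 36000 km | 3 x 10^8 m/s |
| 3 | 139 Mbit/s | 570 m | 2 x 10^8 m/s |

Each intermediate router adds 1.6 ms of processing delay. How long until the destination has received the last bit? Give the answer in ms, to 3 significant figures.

L = 500 × 8 = 4000 bits.
Transmission delays (L/R per hop): 0.645161, 0.0851064, 0.028777 ms; sum = 0.759045 ms.
Propagation delays (d/s per hop): 120, 120, 0.00285 ms; sum = 240.003 ms.
Processing at 2 router(s): 2 × 1.6 ms = 3.2 ms.
End-to-end = 244 ms.

244 ms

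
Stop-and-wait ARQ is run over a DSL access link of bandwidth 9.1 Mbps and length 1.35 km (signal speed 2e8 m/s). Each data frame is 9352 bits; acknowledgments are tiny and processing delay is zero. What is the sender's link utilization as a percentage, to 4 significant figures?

t_tx = L/R = 9352/9100000 = 0.00102769 s.
t_prop = 1350/200000000 = 6.75e-06 s; RTT = 1.35e-05 s.
Cycle = t_tx + RTT = 0.00104119 s.
Utilization = t_tx / cycle = 0.00102769/0.00104119 = 98.70 %.

98.70 %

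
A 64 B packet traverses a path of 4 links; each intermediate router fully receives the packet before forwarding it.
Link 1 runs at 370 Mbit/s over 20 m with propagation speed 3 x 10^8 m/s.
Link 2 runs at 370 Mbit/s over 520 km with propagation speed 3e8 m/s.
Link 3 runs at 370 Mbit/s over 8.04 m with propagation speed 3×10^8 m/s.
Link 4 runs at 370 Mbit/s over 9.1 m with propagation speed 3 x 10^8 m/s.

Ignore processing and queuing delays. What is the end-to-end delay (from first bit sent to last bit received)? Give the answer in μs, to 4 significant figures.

1739 μs

L = 64 × 8 = 512 bits.
Transmission delay per hop = L/R = 512/370000000 = 1.38378 μs; 4 hops → 5.53514 μs.
Propagation delays (d/s per hop): 0.0666667, 1733.33, 0.0268, 0.0303333 μs; sum = 1733.46 μs.
End-to-end = 1739 μs.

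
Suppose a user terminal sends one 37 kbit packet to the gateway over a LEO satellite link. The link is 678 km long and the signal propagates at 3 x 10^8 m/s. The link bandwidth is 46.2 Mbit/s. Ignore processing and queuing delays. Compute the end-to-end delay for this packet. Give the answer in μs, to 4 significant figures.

3061 μs

L = 37000 bits.
Transmission delay = L/R = 37000 / 46200000 = 800.866 μs.
Propagation delay = d/s = 678000 m / 300000000 m/s = 2260 μs.
Total = 3061 μs.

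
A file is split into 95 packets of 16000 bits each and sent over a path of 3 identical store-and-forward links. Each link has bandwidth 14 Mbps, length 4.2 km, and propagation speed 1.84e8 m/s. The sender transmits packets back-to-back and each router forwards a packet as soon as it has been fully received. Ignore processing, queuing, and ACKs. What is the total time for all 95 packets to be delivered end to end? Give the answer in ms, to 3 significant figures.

Per-hop transmission t_tx = L/R = 16000/14000000 = 1.14286 ms.
Per-hop propagation t_prop = 4200/184000000 = 0.0228261 ms.
Pipeline fill: first packet needs 3·t_tx to clear all hops; remaining 94 packets each add one t_tx.
Total = (3+95-1)·t_tx + 3·t_prop = 97·1.14286 + 3·0.0228261 = 111 ms.

111 ms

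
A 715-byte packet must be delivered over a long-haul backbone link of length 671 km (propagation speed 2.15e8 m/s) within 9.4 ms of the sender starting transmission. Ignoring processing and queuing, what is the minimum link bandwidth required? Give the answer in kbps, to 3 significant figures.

L = 5720 bits.
Propagation delay = 671000 / 215000000 = 3.12093 ms.
Transmission budget = 9.4 − 3.12093 = 6.27907 ms.
R ≥ L / t_tx = 5720 bits / 0.00627907 s = 911 kbps.

911 kbps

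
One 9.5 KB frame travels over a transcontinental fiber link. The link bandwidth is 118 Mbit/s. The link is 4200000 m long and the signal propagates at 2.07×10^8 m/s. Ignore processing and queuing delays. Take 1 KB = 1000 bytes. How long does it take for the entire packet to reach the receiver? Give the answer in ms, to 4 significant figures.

20.93 ms

L = 76000 bits.
Transmission delay = L/R = 76000 / 118000000 = 0.644068 ms.
Propagation delay = d/s = 4200000 m / 2.07e+08 m/s = 20.2899 ms.
Total = 20.93 ms.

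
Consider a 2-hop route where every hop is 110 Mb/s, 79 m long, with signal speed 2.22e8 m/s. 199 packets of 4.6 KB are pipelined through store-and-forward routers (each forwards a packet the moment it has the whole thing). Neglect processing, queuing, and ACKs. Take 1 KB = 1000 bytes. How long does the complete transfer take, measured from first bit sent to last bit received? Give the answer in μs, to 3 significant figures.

Per-hop transmission t_tx = L/R = 36800/110000000 = 334.545 μs.
Per-hop propagation t_prop = 79/2.22e+08 = 0.355856 μs.
Pipeline fill: first packet needs 2·t_tx to clear all hops; remaining 198 packets each add one t_tx.
Total = (2+199-1)·t_tx + 2·t_prop = 200·334.545 + 2·0.355856 = 66900 μs.

66900 μs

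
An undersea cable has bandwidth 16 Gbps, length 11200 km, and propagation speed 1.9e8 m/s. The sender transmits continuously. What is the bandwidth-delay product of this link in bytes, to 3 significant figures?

Propagation delay = 11200000 / 190000000 = 0.0589474 s.
BDP = R × t_prop = 16000000000 × 0.0589474 = 943158000 bits.
In bytes: 943158000/8 = 118000000 bytes.

118000000 bytes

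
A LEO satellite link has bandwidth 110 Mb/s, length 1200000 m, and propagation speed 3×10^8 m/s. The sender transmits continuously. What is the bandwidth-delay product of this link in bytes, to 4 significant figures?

55000 bytes

Propagation delay = 1200000 / 300000000 = 0.004 s.
BDP = R × t_prop = 110000000 × 0.004 = 440000 bits.
In bytes: 440000/8 = 55000 bytes.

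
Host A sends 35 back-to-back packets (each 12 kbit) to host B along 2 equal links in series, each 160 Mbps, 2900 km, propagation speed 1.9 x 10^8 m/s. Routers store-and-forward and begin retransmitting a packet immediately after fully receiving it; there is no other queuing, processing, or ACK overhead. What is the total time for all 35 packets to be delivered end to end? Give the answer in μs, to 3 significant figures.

Per-hop transmission t_tx = L/R = 12000/160000000 = 75 μs.
Per-hop propagation t_prop = 2900000/190000000 = 15263.2 μs.
Pipeline fill: first packet needs 2·t_tx to clear all hops; remaining 34 packets each add one t_tx.
Total = (2+35-1)·t_tx + 2·t_prop = 36·75 + 2·15263.2 = 33200 μs.

33200 μs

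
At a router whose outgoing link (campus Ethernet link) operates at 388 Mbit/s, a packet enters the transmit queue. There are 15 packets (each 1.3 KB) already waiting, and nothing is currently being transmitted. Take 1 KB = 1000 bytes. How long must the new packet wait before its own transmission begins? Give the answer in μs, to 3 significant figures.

402 μs

Each queued packet: L/R = 10400/388000000 = 26.8041 μs.
15 queued → 402.062 μs.
Queuing delay = 402 μs.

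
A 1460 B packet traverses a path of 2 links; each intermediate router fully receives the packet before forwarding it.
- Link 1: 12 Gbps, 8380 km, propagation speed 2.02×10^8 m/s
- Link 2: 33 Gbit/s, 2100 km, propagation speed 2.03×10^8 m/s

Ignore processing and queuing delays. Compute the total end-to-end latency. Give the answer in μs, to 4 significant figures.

L = 1460 × 8 = 11680 bits.
Transmission delays (L/R per hop): 0.973333, 0.353939 μs; sum = 1.32727 μs.
Propagation delays (d/s per hop): 41485.1, 10344.8 μs; sum = 51830 μs.
End-to-end = 51830 μs.

51830 μs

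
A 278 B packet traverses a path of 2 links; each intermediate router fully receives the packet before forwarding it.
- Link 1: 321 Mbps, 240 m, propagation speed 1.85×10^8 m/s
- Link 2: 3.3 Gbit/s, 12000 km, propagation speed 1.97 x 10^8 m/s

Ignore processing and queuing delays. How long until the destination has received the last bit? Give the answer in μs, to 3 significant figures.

60900 μs

L = 278 × 8 = 2224 bits.
Transmission delays (L/R per hop): 6.92835, 0.673939 μs; sum = 7.60229 μs.
Propagation delays (d/s per hop): 1.2973, 60913.7 μs; sum = 60915 μs.
End-to-end = 60900 μs.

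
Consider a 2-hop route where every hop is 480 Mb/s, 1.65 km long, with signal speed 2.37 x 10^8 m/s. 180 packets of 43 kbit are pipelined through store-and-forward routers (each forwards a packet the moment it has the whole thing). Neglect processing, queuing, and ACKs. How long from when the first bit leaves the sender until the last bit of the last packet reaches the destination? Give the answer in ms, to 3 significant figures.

Per-hop transmission t_tx = L/R = 43000/480000000 = 0.0895833 ms.
Per-hop propagation t_prop = 1650/237000000 = 0.00696203 ms.
Pipeline fill: first packet needs 2·t_tx to clear all hops; remaining 179 packets each add one t_tx.
Total = (2+180-1)·t_tx + 2·t_prop = 181·0.0895833 + 2·0.00696203 = 16.2 ms.

16.2 ms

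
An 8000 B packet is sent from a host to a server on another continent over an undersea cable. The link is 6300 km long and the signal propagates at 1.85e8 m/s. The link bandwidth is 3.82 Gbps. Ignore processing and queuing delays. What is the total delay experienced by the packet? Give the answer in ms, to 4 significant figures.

34.07 ms

L = 8000 × 8 = 64000 bits.
Transmission delay = L/R = 64000 / 3820000000 = 0.0167539 ms.
Propagation delay = d/s = 6300000 m / 185000000 m/s = 34.0541 ms.
Total = 34.07 ms.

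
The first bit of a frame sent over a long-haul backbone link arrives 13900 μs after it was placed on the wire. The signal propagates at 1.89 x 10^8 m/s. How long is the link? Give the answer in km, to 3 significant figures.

d = s × t_prop = 189000000 × 0.0139 = 2630 km.

2630 km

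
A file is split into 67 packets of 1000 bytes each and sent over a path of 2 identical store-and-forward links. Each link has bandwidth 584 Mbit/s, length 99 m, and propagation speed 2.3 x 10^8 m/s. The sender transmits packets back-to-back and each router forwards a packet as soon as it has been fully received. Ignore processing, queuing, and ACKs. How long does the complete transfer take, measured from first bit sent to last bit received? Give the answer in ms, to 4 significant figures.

0.9324 ms

Per-hop transmission t_tx = L/R = 8000/584000000 = 0.0136986 ms.
Per-hop propagation t_prop = 99/2.3e+08 = 0.000430435 ms.
Pipeline fill: first packet needs 2·t_tx to clear all hops; remaining 66 packets each add one t_tx.
Total = (2+67-1)·t_tx + 2·t_prop = 68·0.0136986 + 2·0.000430435 = 0.9324 ms.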